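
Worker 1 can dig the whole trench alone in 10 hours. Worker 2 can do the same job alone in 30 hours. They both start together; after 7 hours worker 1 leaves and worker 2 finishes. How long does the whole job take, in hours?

9 hours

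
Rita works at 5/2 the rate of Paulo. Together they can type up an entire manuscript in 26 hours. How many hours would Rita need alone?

182/5 hours

Let Paulo's rate be r; then Rita's rate is (5/2)r, so together (5/2 + 1)r = (7/2)r = 1/26.
Thus r = 1/91 per hour.
Paulo alone: 91 hours; Rita alone: 182/5 hours.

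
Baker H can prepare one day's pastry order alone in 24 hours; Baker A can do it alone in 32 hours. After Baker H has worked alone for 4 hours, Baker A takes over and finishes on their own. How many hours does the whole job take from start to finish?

In 4 hours Baker H does 4/24 = 1/6 of the job, leaving 5/6.
Baker A works at 1/32 per hour, so finishing takes 5/6 ÷ 1/32 = 80/3 hours.
Total time = 4 + 80/3 = 92/3 hours.

92/3 hours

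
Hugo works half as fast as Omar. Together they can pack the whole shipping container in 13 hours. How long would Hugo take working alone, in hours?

39 hours

Let Omar's rate be r; then Hugo's rate is (1/2)r, so together (1/2 + 1)r = (3/2)r = 1/13.
Thus r = 2/39 per hour.
Omar alone: 39/2 hours; Hugo alone: 39 hours.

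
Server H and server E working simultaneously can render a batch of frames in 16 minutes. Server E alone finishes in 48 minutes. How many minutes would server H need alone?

24 minutes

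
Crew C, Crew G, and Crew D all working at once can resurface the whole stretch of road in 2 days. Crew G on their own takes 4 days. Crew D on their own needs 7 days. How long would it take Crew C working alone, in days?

Combined rate is 1/2 per day.
Known contribution: 1/4 + 1/7 = (7 + 4)/28 = 11/28 per day.
So Crew C's rate is 1/2 − 11/28 = 3/28, meaning 28/3 days alone.

28/3 days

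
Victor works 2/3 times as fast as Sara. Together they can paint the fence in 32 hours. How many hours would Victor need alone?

Let Sara's rate be r; then Victor's rate is (2/3)r, so together (2/3 + 1)r = (5/3)r = 1/32.
Thus r = 3/160 per hour.
Sara alone: 160/3 hours; Victor alone: 80 hours.

80 hours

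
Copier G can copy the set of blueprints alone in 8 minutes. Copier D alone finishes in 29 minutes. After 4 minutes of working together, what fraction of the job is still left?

21/58

Combined rate: 1/8 + 1/29 = (29 + 8)/232 = 37/232 per minute.
In 4 minutes they complete 4·37/232 = 37/58 of the job.
So 21/58 remains.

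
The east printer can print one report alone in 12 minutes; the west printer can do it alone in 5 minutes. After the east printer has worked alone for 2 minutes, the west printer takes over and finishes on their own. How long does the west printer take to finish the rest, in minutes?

In 2 minutes the east printer does 2/12 = 1/6 of the job, leaving 5/6.
The west printer works at 1/5 per minute, so finishing takes 5/6 ÷ 1/5 = 25/6 minutes.

25/6 minutes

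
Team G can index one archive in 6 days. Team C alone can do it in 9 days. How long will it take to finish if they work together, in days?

18/5 days

With two workers the combined time is the product over the sum: 6·9/(6+9) = 54/15 = 18/5 days.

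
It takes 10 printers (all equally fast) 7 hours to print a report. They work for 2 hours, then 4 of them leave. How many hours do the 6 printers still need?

One printer does 1/70 of the job per hour.
After 2 hours with 10 printers, 2/7 is done (5/7 left).
With 6 printers the rate is 6/70 = 3/35, so the rest takes 5/7 ÷ 3/35 = 25/3 hours.

25/3 hours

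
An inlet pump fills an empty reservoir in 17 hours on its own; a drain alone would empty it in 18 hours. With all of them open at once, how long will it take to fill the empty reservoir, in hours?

Net rate = 1/17 − 1/18 = (18 − 17)/306 = 1/306 per hour.
Filling time = 1 ÷ (1/306) = 306 hours.

306 hours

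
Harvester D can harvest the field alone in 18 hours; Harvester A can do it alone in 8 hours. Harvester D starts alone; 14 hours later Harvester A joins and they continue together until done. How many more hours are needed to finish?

In 14 hours Harvester D does 14/18 = 7/9 of the job, leaving 2/9.
Harvester D and Harvester A together work at 13/72 per hour, so finishing takes 2/9 ÷ 13/72 = 16/13 hours.

16/13 hours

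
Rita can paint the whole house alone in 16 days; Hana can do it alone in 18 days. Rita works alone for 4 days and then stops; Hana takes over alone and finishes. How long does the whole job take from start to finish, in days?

In 4 days Rita does 4/16 = 1/4 of the job, leaving 3/4.
Hana works at 1/18 per day, so finishing takes 3/4 ÷ 1/18 = 27/2 days.
Total time = 4 + 27/2 = 35/2 days.

35/2 days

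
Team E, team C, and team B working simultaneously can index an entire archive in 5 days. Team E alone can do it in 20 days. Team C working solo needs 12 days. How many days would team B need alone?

15 days

Combined rate is 1/5 per day.
Known contribution: 1/20 + 1/12 = (3 + 5)/60 = 8/60 = 2/15 per day.
So team B's rate is 1/5 − 2/15 = 1/15, meaning 15 days alone.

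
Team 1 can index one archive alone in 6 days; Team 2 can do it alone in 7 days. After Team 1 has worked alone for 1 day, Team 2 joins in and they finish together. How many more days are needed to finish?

35/13 days

In 1 day Team 1 does 1/6 of the job, leaving 5/6.
Team 1 and Team 2 together work at 13/42 per day, so finishing takes 5/6 ÷ 13/42 = 35/13 days.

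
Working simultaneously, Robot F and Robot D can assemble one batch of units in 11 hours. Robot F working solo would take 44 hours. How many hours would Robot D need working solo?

44/3 hours

Combined rate is 1/11 per hour.
Known contribution: 1/44 per hour.
So Robot D's rate is 1/11 − 1/44 = 3/44, meaning 44/3 hours alone.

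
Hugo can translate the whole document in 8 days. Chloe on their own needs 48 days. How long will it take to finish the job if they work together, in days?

Combined rate: 1/8 + 1/48 = (6 + 1)/48 = 7/48 per day.
Time = 1 ÷ (7/48) = 48/7 days.

48/7 days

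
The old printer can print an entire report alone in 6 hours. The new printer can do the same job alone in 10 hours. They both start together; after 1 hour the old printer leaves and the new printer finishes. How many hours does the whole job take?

In the first 1 hour the combined rate is 4/15, so 4/15 of the job is done, leaving 11/15.
After the old printer leaves the rate is 1/10 per hour; the remaining 11/15 takes 22/3 hours.
Total = 1 + 22/3 = 25/3 hours.

25/3 hours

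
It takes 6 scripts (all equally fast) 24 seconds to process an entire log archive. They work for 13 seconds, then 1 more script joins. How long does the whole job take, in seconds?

One script does 1/144 of the job per second.
After 13 seconds with 6 scripts, 13/24 is done (11/24 left).
With 7 scripts the rate is 7/144, so the rest takes 11/24 ÷ 7/144 = 66/7 seconds.
Total = 13 + 66/7 = 157/7 seconds.

157/7 seconds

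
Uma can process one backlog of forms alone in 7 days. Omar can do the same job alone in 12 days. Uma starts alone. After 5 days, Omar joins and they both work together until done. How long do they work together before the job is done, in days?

24/19 days

In the first 5 days Uma alone does 5/7 of the job, leaving 2/7.
Once everyone is working, combined rate: 1/7 + 1/12 = (12 + 7)/84 = 19/84 per day.
Remaining 2/7 at 19/84 per day takes 24/19 days.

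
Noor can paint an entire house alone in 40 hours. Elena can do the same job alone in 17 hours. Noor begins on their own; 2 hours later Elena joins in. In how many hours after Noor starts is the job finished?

40/3 hours

In the first 2 hours Noor alone does 2/40 = 1/20 of the job, leaving 19/20.
Once everyone is working, combined rate: 1/40 + 1/17 = (17 + 40)/680 = 57/680 per hour.
Remaining 19/20 at 57/680 per hour takes 34/3 hours.
Total from the start = 2 + 34/3 = 40/3 hours.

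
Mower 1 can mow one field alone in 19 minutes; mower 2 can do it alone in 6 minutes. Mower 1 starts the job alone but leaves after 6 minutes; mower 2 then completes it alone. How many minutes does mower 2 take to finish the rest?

78/19 minutes

In 6 minutes mower 1 does 6/19 of the job, leaving 13/19.
Mower 2 works at 1/6 per minute, so finishing takes 13/19 ÷ 1/6 = 78/19 minutes.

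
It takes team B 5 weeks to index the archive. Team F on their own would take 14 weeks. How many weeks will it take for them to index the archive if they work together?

Combined rate: 1/5 + 1/14 = (14 + 5)/70 = 19/70 per week.
Time = 1 ÷ (19/70) = 70/19 weeks.

70/19 weeks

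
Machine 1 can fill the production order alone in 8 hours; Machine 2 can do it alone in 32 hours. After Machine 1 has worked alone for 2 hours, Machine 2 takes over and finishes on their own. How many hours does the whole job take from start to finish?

26 hours

In 2 hours Machine 1 does 2/8 = 1/4 of the job, leaving 3/4.
Machine 2 works at 1/32 per hour, so finishing takes 3/4 ÷ 1/32 = 24 hours.
Total time = 2 + 24 = 26 hours.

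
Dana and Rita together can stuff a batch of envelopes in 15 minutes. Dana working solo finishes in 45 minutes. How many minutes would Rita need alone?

45/2 minutes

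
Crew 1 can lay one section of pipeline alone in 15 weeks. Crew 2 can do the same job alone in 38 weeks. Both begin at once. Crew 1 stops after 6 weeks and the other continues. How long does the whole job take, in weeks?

114/5 weeks

In the first 6 weeks the combined rate is 53/570, so 53/95 of the job is done, leaving 42/95.
After Crew 1 leaves the rate is 1/38 per week; the remaining 42/95 takes 84/5 weeks.
Total = 6 + 84/5 = 114/5 weeks.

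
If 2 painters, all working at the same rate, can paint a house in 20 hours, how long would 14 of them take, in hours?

20/7 hours

Total work is 2·20 = 40 painter-hours.
With 14 painters: 40/14 = 20/7 hours.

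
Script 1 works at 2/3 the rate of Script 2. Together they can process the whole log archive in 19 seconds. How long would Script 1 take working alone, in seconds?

95/2 seconds

Let Script 2's rate be r; then Script 1's rate is (2/3)r, so together (2/3 + 1)r = (5/3)r = 1/19.
Thus r = 3/95 per second.
Script 2 alone: 95/3 seconds; Script 1 alone: 95/2 seconds.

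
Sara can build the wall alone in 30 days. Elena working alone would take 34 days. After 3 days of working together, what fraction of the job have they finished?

16/85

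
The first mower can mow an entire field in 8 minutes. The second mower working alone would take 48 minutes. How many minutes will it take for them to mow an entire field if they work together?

Combined rate: 1/8 + 1/48 = (6 + 1)/48 = 7/48 per minute.
Time = 1 ÷ (7/48) = 48/7 minutes.

48/7 minutes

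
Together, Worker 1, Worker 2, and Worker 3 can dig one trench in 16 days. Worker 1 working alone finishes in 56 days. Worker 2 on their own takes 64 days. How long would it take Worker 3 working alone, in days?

Combined rate is 1/16 per day.
Known contribution: 1/56 + 1/64 = (8 + 7)/448 = 15/448 per day.
So Worker 3's rate is 1/16 − 15/448 = 13/448, meaning 448/13 days alone.

448/13 days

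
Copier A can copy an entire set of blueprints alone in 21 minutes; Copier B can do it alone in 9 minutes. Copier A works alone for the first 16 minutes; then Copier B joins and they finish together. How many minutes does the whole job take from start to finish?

In 16 minutes Copier A does 16/21 of the job, leaving 5/21.
Copier A and Copier B together work at 10/63 per minute, so finishing takes 5/21 ÷ 10/63 = 3/2 minutes.
Total time = 16 + 3/2 = 35/2 minutes.

35/2 minutes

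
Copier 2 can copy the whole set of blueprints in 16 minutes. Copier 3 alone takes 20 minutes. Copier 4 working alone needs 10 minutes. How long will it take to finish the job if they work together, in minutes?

Combined rate: 1/16 + 1/20 + 1/10 = (5 + 4 + 8)/80 = 17/80 per minute.
Time = 1 ÷ (17/80) = 80/17 minutes.

80/17 minutes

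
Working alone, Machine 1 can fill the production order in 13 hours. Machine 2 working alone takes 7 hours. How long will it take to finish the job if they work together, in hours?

With two workers the combined time is the product over the sum: 13·7/(13+7) = 91/20 hours.

91/20 hours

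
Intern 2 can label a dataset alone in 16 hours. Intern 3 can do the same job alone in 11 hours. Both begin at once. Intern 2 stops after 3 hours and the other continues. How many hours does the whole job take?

143/16 hours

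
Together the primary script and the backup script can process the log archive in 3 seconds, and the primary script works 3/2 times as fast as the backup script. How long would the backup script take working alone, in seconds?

Let the backup script's rate be r; then the primary script's rate is (3/2)r, so together (3/2 + 1)r = (5/2)r = 1/3.
Thus r = 2/15 per second.
The backup script alone: 15/2 seconds; the primary script alone: 5 seconds.

15/2 seconds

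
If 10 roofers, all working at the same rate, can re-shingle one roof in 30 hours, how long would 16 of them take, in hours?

75/4 hours

Total work is 10·30 = 300 roofer-hours.
With 16 roofers: 300/16 = 75/4 hours.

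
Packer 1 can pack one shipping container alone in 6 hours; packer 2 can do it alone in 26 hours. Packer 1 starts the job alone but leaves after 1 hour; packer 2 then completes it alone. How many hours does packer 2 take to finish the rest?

65/3 hours

In 1 hour packer 1 does 1/6 of the job, leaving 5/6.
Packer 2 works at 1/26 per hour, so finishing takes 5/6 ÷ 1/26 = 65/3 hours.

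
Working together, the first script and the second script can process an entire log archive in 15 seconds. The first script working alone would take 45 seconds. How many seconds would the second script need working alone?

45/2 seconds

Combined rate is 1/15 per second.
Known contribution: 1/45 per second.
So the second script's rate is 1/15 − 1/45 = 2/45, meaning 45/2 seconds alone.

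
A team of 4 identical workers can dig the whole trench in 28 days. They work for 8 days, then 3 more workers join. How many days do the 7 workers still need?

80/7 days

One worker does 1/112 of the job per day.
After 8 days with 4 workers, 2/7 is done (5/7 left).
With 7 workers the rate is 7/112 = 1/16, so the rest takes 5/7 ÷ 1/16 = 80/7 days.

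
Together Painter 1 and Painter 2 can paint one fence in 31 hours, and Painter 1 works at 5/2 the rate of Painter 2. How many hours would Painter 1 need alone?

Let Painter 2's rate be r; then Painter 1's rate is (5/2)r, so together (5/2 + 1)r = (7/2)r = 1/31.
Thus r = 2/217 per hour.
Painter 2 alone: 217/2 hours; Painter 1 alone: 217/5 hours.

217/5 hours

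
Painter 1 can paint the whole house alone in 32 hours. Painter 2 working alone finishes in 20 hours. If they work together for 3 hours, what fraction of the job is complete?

Combined rate: 1/32 + 1/20 = (5 + 8)/160 = 13/160 per hour.
In 3 hours they complete 3·13/160 = 39/160 of the job.

39/160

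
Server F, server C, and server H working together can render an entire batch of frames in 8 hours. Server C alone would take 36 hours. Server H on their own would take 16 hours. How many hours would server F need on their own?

Combined rate is 1/8 per hour.
Known contribution: 1/36 + 1/16 = (4 + 9)/144 = 13/144 per hour.
So server F's rate is 1/8 − 13/144 = 5/144, meaning 144/5 hours alone.

144/5 hours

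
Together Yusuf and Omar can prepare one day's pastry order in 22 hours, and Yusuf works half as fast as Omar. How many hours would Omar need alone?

33 hours

Let Omar's rate be r; then Yusuf's rate is (1/2)r, so together (1/2 + 1)r = (3/2)r = 1/22.
Thus r = 1/33 per hour.
Omar alone: 33 hours; Yusuf alone: 66 hours.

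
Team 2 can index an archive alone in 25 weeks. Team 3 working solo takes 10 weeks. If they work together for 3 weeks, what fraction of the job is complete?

21/50

Combined rate: 1/25 + 1/10 = (2 + 5)/50 = 7/50 per week.
In 3 weeks they complete 3·7/50 = 21/50 of the job.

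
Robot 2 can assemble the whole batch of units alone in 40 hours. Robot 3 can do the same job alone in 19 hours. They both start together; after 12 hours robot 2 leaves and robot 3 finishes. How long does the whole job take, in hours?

133/10 hours

In the first 12 hours the combined rate is 59/760, so 177/190 of the job is done, leaving 13/190.
After robot 2 leaves the rate is 1/19 per hour; the remaining 13/190 takes 13/10 hours.
Total = 12 + 13/10 = 133/10 hours.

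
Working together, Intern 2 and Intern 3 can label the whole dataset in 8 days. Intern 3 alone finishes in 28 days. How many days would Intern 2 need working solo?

56/5 days

Combined rate is 1/8 per day.
Known contribution: 1/28 per day.
So Intern 2's rate is 1/8 − 1/28 = 5/56, meaning 56/5 days alone.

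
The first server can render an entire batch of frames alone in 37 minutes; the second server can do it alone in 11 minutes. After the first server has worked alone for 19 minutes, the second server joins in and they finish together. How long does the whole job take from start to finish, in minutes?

In 19 minutes the first server does 19/37 of the job, leaving 18/37.
The first server and the second server together work at 48/407 per minute, so finishing takes 18/37 ÷ 48/407 = 33/8 minutes.
Total time = 19 + 33/8 = 185/8 minutes.

185/8 minutes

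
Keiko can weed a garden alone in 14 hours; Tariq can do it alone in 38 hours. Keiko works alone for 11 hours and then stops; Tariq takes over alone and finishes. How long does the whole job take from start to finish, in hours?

134/7 hours

In 11 hours Keiko does 11/14 of the job, leaving 3/14.
Tariq works at 1/38 per hour, so finishing takes 3/14 ÷ 1/38 = 57/7 hours.
Total time = 11 + 57/7 = 134/7 hours.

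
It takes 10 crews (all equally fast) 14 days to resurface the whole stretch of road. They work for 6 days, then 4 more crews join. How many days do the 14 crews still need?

One crew does 1/140 of the job per day.
After 6 days with 10 crews, 3/7 is done (4/7 left).
With 14 crews the rate is 14/140 = 1/10, so the rest takes 4/7 ÷ 1/10 = 40/7 days.

40/7 days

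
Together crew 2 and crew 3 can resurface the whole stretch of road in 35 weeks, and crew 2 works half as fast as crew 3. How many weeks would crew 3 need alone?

105/2 weeks

Let crew 3's rate be r; then crew 2's rate is (1/2)r, so together (1/2 + 1)r = (3/2)r = 1/35.
Thus r = 2/105 per week.
Crew 3 alone: 105/2 weeks; crew 2 alone: 105 weeks.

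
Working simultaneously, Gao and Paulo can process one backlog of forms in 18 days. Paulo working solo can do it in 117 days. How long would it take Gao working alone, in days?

Combined rate is 1/18 per day.
Known contribution: 1/117 per day.
So Gao's rate is 1/18 − 1/117 = 11/234, meaning 234/11 days alone.

234/11 days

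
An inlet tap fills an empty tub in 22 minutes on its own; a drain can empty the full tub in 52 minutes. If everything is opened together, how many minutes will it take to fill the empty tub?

Net rate = 1/22 − 1/52 = (26 − 11)/572 = 15/572 per minute.
Filling time = 1 ÷ (15/572) = 572/15 minutes.

572/15 minutes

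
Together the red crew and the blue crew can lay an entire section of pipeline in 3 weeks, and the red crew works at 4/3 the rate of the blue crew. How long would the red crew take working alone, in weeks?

21/4 weeks

Let the blue crew's rate be r; then the red crew's rate is (4/3)r, so together (4/3 + 1)r = (7/3)r = 1/3.
Thus r = 1/7 per week.
The blue crew alone: 7 weeks; the red crew alone: 21/4 weeks.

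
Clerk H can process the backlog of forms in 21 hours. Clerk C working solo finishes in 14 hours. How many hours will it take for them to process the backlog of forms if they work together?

Combined rate: 1/21 + 1/14 = (2 + 3)/42 = 5/42 per hour.
Time = 1 ÷ (5/42) = 42/5 hours.

42/5 hours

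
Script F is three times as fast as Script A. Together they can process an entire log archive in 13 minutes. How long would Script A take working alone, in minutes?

52 minutes

Let Script A's rate be r; then Script F's rate is 3r, so together (3 + 1)r = 4r = 1/13.
Thus r = 1/52 per minute.
Script A alone: 52 minutes; Script F alone: 52/3 minutes.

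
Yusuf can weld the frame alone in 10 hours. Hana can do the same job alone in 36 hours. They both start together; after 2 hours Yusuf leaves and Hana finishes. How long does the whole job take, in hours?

144/5 hours

In the first 2 hours the combined rate is 23/180, so 23/90 of the job is done, leaving 67/90.
After Yusuf leaves the rate is 1/36 per hour; the remaining 67/90 takes 134/5 hours.
Total = 2 + 134/5 = 144/5 hours.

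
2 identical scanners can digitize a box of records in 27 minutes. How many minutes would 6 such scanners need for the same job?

Total work is 2·27 = 54 scanner-minutes.
With 6 scanners: 54/6 = 9 minutes.

9 minutes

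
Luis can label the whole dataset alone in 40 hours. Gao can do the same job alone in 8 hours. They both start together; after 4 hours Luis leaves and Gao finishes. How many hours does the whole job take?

In the first 4 hours the combined rate is 3/20, so 3/5 of the job is done, leaving 2/5.
After Luis leaves the rate is 1/8 per hour; the remaining 2/5 takes 16/5 hours.
Total = 4 + 16/5 = 36/5 hours.

36/5 hours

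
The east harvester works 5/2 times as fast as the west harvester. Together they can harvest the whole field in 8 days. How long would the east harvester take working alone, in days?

Let the west harvester's rate be r; then the east harvester's rate is (5/2)r, so together (5/2 + 1)r = (7/2)r = 1/8.
Thus r = 1/28 per day.
The west harvester alone: 28 days; the east harvester alone: 56/5 days.

56/5 days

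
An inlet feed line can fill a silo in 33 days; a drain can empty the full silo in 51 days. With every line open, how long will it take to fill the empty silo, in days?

Net rate = 1/33 − 1/51 = (17 − 11)/561 = 6/561 = 2/187 per day.
Filling time = 1 ÷ (2/187) = 187/2 days.

187/2 days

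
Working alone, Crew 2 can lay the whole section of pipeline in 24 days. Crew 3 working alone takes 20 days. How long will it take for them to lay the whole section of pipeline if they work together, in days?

With two workers the combined time is the product over the sum: 24·20/(24+20) = 480/44 = 120/11 days.

120/11 days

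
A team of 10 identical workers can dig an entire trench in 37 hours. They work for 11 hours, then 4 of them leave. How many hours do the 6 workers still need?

130/3 hours

One worker does 1/370 of the job per hour.
After 11 hours with 10 workers, 11/37 is done (26/37 left).
With 6 workers the rate is 6/370 = 3/185, so the rest takes 26/37 ÷ 3/185 = 130/3 hours.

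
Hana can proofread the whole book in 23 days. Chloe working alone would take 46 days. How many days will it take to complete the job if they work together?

46/3 days

With two workers the combined time is the product over the sum: 23·46/(23+46) = 1058/69 = 46/3 days.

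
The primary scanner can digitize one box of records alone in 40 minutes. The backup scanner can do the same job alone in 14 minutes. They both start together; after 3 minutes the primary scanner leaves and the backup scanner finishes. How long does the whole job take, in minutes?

In the first 3 minutes the combined rate is 27/280, so 81/280 of the job is done, leaving 199/280.
After the primary scanner leaves the rate is 1/14 per minute; the remaining 199/280 takes 199/20 minutes.
Total = 3 + 199/20 = 259/20 minutes.

259/20 minutes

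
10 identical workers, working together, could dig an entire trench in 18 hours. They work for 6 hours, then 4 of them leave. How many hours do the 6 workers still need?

20 hours

One worker does 1/180 of the job per hour.
After 6 hours with 10 workers, 1/3 is done (2/3 left).
With 6 workers the rate is 6/180 = 1/30, so the rest takes 2/3 ÷ 1/30 = 20 hours.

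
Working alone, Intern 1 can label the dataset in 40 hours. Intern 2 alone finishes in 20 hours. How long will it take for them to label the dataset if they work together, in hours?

40/3 hours

With two workers the combined time is the product over the sum: 40·20/(40+20) = 800/60 = 40/3 hours.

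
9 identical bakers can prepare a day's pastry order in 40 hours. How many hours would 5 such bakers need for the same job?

72 hours

Total work is 9·40 = 360 baker-hours.
With 5 bakers: 360/5 = 72 hours.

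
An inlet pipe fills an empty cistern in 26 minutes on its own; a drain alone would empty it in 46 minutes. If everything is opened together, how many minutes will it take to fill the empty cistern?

299/5 minutes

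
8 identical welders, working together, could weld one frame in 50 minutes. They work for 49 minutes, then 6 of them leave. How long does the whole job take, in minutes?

One welder does 1/400 of the job per minute.
After 49 minutes with 8 welders, 49/50 is done (1/50 left).
With 2 welders the rate is 2/400 = 1/200, so the rest takes 1/50 ÷ 1/200 = 4 minutes.
Total = 49 + 4 = 53 minutes.

53 minutes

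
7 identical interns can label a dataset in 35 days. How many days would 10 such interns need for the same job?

49/2 days

Total work is 7·35 = 245 intern-days.
With 10 interns: 245/10 = 49/2 days.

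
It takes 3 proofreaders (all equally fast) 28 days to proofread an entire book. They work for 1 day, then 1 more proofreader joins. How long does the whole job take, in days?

85/4 days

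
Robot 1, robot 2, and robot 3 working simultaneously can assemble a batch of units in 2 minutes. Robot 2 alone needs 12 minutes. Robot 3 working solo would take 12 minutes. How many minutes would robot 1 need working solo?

Combined rate is 1/2 per minute.
Known contribution: 1/12 + 1/12 = (1 + 1)/12 = 2/12 = 1/6 per minute.
So robot 1's rate is 1/2 − 1/6 = 1/3, meaning 3 minutes alone.

3 minutes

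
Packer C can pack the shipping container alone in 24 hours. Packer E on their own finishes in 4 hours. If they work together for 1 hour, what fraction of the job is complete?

7/24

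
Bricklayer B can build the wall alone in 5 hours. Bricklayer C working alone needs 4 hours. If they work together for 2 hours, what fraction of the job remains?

Combined rate: 1/5 + 1/4 = (4 + 5)/20 = 9/20 per hour.
In 2 hours they complete 2·9/20 = 9/10 of the job.
So 1/10 remains.

1/10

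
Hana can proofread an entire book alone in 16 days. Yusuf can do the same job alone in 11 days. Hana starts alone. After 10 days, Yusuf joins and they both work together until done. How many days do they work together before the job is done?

22/9 days

In the first 10 days Hana alone does 10/16 = 5/8 of the job, leaving 3/8.
Once everyone is working, combined rate: 1/16 + 1/11 = (11 + 16)/176 = 27/176 per day.
Remaining 3/8 at 27/176 per day takes 22/9 days.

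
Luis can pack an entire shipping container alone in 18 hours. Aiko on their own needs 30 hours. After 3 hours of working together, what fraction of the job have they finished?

4/15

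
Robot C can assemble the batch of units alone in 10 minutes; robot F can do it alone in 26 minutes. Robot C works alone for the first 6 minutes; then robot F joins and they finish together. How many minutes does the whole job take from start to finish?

80/9 minutes

In 6 minutes robot C does 6/10 = 3/5 of the job, leaving 2/5.
Robot C and robot F together work at 9/65 per minute, so finishing takes 2/5 ÷ 9/65 = 26/9 minutes.
Total time = 6 + 26/9 = 80/9 minutes.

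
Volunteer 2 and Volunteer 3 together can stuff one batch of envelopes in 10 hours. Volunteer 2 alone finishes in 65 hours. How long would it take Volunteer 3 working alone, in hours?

130/11 hours

Combined rate is 1/10 per hour.
Known contribution: 1/65 per hour.
So Volunteer 3's rate is 1/10 − 1/65 = 11/130, meaning 130/11 hours alone.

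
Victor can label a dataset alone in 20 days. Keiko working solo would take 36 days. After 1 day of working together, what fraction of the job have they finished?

Combined rate: 1/20 + 1/36 = (9 + 5)/180 = 14/180 = 7/90 per day.
In 1 day they complete 1·7/90 = 7/90 of the job.

7/90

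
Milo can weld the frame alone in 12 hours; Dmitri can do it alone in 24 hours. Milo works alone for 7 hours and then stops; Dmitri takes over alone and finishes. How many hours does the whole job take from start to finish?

In 7 hours Milo does 7/12 of the job, leaving 5/12.
Dmitri works at 1/24 per hour, so finishing takes 5/12 ÷ 1/24 = 10 hours.
Total time = 7 + 10 = 17 hours.

17 hours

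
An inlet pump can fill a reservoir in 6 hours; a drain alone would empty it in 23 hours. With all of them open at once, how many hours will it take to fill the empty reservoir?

138/17 hours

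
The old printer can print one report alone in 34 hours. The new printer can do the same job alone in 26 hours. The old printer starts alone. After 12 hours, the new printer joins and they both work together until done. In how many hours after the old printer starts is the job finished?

In the first 12 hours the old printer alone does 12/34 = 6/17 of the job, leaving 11/17.
Once everyone is working, combined rate: 1/34 + 1/26 = (13 + 17)/442 = 30/442 = 15/221 per hour.
Remaining 11/17 at 15/221 per hour takes 143/15 hours.
Total from the start = 12 + 143/15 = 323/15 hours.

323/15 hours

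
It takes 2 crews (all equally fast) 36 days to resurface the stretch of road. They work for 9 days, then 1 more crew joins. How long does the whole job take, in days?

27 days

One crew does 1/72 of the job per day.
After 9 days with 2 crews, 1/4 is done (3/4 left).
With 3 crews the rate is 3/72 = 1/24, so the rest takes 3/4 ÷ 1/24 = 18 days.
Total = 9 + 18 = 27 days.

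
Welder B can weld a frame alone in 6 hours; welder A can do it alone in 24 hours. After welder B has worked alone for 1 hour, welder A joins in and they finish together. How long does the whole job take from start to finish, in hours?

5 hours

In 1 hour welder B does 1/6 of the job, leaving 5/6.
Welder B and welder A together work at 5/24 per hour, so finishing takes 5/6 ÷ 5/24 = 4 hours.
Total time = 1 + 4 = 5 hours.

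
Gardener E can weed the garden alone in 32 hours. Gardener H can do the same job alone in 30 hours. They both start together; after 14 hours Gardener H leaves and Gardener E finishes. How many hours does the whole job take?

In the first 14 hours the combined rate is 31/480, so 217/240 of the job is done, leaving 23/240.
After Gardener H leaves the rate is 1/32 per hour; the remaining 23/240 takes 46/15 hours.
Total = 14 + 46/15 = 256/15 hours.

256/15 hours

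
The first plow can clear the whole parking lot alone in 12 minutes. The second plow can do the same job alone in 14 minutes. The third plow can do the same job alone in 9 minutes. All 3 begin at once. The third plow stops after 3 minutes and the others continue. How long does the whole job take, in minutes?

56/13 minutes

In the first 3 minutes the combined rate is 67/252, so 67/84 of the job is done, leaving 17/84.
After the third plow leaves the rate is 13/84 per minute; the remaining 17/84 takes 17/13 minutes.
Total = 3 + 17/13 = 56/13 minutes.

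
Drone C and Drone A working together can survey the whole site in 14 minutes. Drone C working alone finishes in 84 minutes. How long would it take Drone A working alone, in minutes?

Combined rate is 1/14 per minute.
Known contribution: 1/84 per minute.
So Drone A's rate is 1/14 − 1/84 = 5/84, meaning 84/5 minutes alone.

84/5 minutes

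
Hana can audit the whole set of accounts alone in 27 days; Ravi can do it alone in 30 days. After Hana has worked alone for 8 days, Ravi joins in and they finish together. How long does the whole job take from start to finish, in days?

In 8 days Hana does 8/27 of the job, leaving 19/27.
Hana and Ravi together work at 19/270 per day, so finishing takes 19/27 ÷ 19/270 = 10 days.
Total time = 8 + 10 = 18 days.

18 days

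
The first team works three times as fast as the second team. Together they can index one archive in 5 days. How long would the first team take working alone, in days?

20/3 days

Let the second team's rate be r; then the first team's rate is 3r, so together (3 + 1)r = 4r = 1/5.
Thus r = 1/20 per day.
The second team alone: 20 days; the first team alone: 20/3 days.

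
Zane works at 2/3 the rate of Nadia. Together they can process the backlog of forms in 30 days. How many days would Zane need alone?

Let Nadia's rate be r; then Zane's rate is (2/3)r, so together (2/3 + 1)r = (5/3)r = 1/30.
Thus r = 1/50 per day.
Nadia alone: 50 days; Zane alone: 75 days.

75 days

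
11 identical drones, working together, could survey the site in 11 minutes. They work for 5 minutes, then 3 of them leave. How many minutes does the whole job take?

53/4 minutes

One drone does 1/121 of the job per minute.
After 5 minutes with 11 drones, 5/11 is done (6/11 left).
With 8 drones the rate is 8/121, so the rest takes 6/11 ÷ 8/121 = 33/4 minutes.
Total = 5 + 33/4 = 53/4 minutes.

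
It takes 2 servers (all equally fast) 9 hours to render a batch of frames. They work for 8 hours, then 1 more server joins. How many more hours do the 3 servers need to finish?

One server does 1/18 of the job per hour.
After 8 hours with 2 servers, 8/9 is done (1/9 left).
With 3 servers the rate is 3/18 = 1/6, so the rest takes 1/9 ÷ 1/6 = 2/3 hours.

2/3 hours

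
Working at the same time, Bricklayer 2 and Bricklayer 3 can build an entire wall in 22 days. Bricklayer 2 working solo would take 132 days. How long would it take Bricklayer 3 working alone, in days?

132/5 days

Combined rate is 1/22 per day.
Known contribution: 1/132 per day.
So Bricklayer 3's rate is 1/22 − 1/132 = 5/132, meaning 132/5 days alone.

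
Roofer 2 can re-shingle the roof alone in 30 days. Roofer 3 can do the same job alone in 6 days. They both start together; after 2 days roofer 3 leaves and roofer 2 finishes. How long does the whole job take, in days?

20 days

In the first 2 days the combined rate is 1/5, so 2/5 of the job is done, leaving 3/5.
After roofer 3 leaves the rate is 1/30 per day; the remaining 3/5 takes 18 days.
Total = 2 + 18 = 20 days.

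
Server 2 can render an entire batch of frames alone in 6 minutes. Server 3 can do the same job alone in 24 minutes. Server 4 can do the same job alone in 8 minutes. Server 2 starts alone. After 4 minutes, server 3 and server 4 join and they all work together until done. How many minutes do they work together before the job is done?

In the first 4 minutes server 2 alone does 4/6 = 2/3 of the job, leaving 1/3.
Once everyone is working, combined rate: 1/6 + 1/24 + 1/8 = (4 + 1 + 3)/24 = 8/24 = 1/3 per minute.
Remaining 1/3 at 1/3 per minute takes 1 minute.

1 minute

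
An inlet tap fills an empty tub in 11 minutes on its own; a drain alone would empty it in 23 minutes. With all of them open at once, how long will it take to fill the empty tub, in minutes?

Net rate = 1/11 − 1/23 = (23 − 11)/253 = 12/253 per minute.
Filling time = 1 ÷ (12/253) = 253/12 minutes.

253/12 minutes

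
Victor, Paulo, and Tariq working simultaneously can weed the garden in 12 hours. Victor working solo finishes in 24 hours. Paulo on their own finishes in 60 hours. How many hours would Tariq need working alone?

40 hours

Combined rate is 1/12 per hour.
Known contribution: 1/24 + 1/60 = (5 + 2)/120 = 7/120 per hour.
So Tariq's rate is 1/12 − 7/120 = 1/40, meaning 40 hours alone.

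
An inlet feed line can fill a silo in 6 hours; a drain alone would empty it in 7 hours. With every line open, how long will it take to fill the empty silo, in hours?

Net rate = 1/6 − 1/7 = (7 − 6)/42 = 1/42 per hour.
Filling time = 1 ÷ (1/42) = 42 hours.

42 hours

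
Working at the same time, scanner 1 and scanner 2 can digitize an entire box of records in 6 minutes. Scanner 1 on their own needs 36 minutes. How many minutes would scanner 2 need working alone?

36/5 minutes

Combined rate is 1/6 per minute.
Known contribution: 1/36 per minute.
So scanner 2's rate is 1/6 − 1/36 = 5/36, meaning 36/5 minutes alone.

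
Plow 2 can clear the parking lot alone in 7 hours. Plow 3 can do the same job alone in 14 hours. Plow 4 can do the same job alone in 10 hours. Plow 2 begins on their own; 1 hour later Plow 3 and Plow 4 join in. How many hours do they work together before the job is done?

30/11 hours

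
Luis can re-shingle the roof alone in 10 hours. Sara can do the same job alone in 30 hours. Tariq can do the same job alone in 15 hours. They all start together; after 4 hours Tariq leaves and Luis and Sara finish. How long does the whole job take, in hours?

In the first 4 hours the combined rate is 1/5, so 4/5 of the job is done, leaving 1/5.
After Tariq leaves the rate is 2/15 per hour; the remaining 1/5 takes 3/2 hours.
Total = 4 + 3/2 = 11/2 hours.

11/2 hours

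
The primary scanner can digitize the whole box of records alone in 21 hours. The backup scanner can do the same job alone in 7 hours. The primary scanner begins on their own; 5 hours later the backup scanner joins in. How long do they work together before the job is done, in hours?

In the first 5 hours the primary scanner alone does 5/21 of the job, leaving 16/21.
Once everyone is working, combined rate: 1/21 + 1/7 = (1 + 3)/21 = 4/21 per hour.
Remaining 16/21 at 4/21 per hour takes 4 hours.

4 hours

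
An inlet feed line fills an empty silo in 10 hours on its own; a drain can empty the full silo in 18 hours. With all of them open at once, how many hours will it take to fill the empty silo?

Net rate = 1/10 − 1/18 = (9 − 5)/90 = 4/90 = 2/45 per hour.
Filling time = 1 ÷ (2/45) = 45/2 hours.

45/2 hours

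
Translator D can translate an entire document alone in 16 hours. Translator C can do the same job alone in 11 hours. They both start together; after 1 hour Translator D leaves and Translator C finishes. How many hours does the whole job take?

165/16 hours

In the first 1 hour the combined rate is 27/176, so 27/176 of the job is done, leaving 149/176.
After Translator D leaves the rate is 1/11 per hour; the remaining 149/176 takes 149/16 hours.
Total = 1 + 149/16 = 165/16 hours.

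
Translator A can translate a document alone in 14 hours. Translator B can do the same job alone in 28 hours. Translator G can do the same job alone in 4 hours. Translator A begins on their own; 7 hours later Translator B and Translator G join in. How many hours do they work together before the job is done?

7/5 hours

In the first 7 hours Translator A alone does 7/14 = 1/2 of the job, leaving 1/2.
Once everyone is working, combined rate: 1/14 + 1/28 + 1/4 = (2 + 1 + 7)/28 = 10/28 = 5/14 per hour.
Remaining 1/2 at 5/14 per hour takes 7/5 hours.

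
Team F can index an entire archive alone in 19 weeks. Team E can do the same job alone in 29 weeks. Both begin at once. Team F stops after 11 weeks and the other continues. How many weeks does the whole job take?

232/19 weeks

In the first 11 weeks the combined rate is 48/551, so 528/551 of the job is done, leaving 23/551.
After Team F leaves the rate is 1/29 per week; the remaining 23/551 takes 23/19 weeks.
Total = 11 + 23/19 = 232/19 weeks.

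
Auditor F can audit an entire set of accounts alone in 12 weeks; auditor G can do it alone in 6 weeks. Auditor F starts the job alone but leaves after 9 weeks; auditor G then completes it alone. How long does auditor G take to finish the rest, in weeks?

In 9 weeks auditor F does 9/12 = 3/4 of the job, leaving 1/4.
Auditor G works at 1/6 per week, so finishing takes 1/4 ÷ 1/6 = 3/2 weeks.

3/2 weeks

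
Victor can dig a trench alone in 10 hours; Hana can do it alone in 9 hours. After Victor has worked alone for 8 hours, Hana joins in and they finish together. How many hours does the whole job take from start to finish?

In 8 hours Victor does 8/10 = 4/5 of the job, leaving 1/5.
Victor and Hana together work at 19/90 per hour, so finishing takes 1/5 ÷ 19/90 = 18/19 hours.
Total time = 8 + 18/19 = 170/19 hours.

170/19 hours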